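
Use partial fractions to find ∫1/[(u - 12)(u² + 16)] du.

Cover-up at u=12: α = 1/(12²+16) = 1/160. Coeff matching: β = -1/160, γ = -3/40. Decomposition: (1/160)/(u - 12) - ((1/160)u + 3/40)/(u² + 16). Integrate: linear → ln, quadratic → (1/2)ln + arctan: (1/160) ln|(u - 12)| - (1/320) ln(u² + 16) - (3/160) arctan(u/4) + C


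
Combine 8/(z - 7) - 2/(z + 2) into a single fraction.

Common denominator (z - 7)(z + 2). Numerator: 8(z + 2) - 2(z - 7) = (8z + 16) - (2z - 14) = 6z + 30
Result: (6z + 30)/[(z - 7)(z + 2)]


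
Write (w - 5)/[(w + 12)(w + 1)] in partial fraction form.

At w=-12: P = (1·(-12) - 5)/(-12 + 1) = 17/11. At w=-1: Q = (1·(-1) - 5)/(-1 + 12) = -6/11
Result: (17/11)/(w + 12) - (6/11)/(w + 1)


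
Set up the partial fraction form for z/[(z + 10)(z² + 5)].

Linear + irreducible quadratic: α/(z + 10) + (βz + γ)/(z² + 5)


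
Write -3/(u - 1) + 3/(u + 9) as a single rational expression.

Common denominator (u - 1)(u + 9). Numerator: -3(u + 9) + 3(u - 1) = (-3u - 27) + (3u - 3) = -30
Result: (-30)/[(u - 1)(u + 9)]


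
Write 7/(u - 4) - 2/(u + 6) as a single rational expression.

Common denominator (u - 4)(u + 6). Numerator: 7(u + 6) - 2(u - 4) = (7u + 42) - (2u - 8) = 5u + 50
Result: (5u + 50)/[(u - 4)(u + 6)]


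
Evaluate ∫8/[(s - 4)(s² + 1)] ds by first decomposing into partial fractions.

Cover-up at s=4: P = 8/(4²+1) = 8/17. Coeff matching: Q = -8/17, R = -32/17. Decomposition: (8/17)/(s - 4) - ((8/17)s + 32/17)/(s² + 1). Integrate: linear → ln, quadratic → (1/2)ln + arctan: (8/17) ln|(s - 4)| - (4/17) ln(s² + 1) - (32/17) arctan(s) + C


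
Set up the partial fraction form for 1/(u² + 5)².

Repeated quadratic factor: (Au + B)/(u² + 5) + (Cu + D)/(u² + 5)²


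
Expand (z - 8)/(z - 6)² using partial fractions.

(z - 8) = α(z - 6) + β. At z = 6: β = 1·6 - 8 = -2. Coeff of z: α = 1
Result: 1/(z - 6) - 2/(z - 6)²


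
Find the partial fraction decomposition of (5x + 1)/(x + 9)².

(5x + 1) = A(x + 9) + B. At x = -9: B = 5·(-9) + 1 = -44. Coeff of x: A = 5
Result: 5/(x + 9) - 44/(x + 9)²


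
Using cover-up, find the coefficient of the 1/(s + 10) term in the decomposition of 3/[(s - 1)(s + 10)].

Cover (s + 10), set s=-10: 3/((s - 1) at s=-10) = 3/(-11) = -3/11


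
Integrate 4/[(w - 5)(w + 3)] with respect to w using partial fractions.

Decompose: 4/[(w - 5)(w + 3)] = (1/2)/(w - 5) - (1/2)/(w + 3). Integrate each term: (1/2) ln|(w - 5)| - (1/2) ln|(w + 3)| + C


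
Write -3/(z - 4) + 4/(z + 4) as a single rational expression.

Common denominator (z - 4)(z + 4). Numerator: -3(z + 4) + 4(z - 4) = (-3z - 12) + (4z - 16) = z - 28
Result: (z - 28)/[(z - 4)(z + 4)]


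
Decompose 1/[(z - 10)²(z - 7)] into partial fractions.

Cover-up at z=7: γ = 1/(7 - 10)² = 1/9. Cover-up at z=10: β = 1/(10 - 7) = 1/3. Comparing z² coeff: α = -γ = -1/9
Result: (-1/9)/(z - 10) + (1/3)/(z - 10)² + (1/9)/(z - 7)


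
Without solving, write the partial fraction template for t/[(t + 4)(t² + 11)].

Linear + irreducible quadratic: A/(t + 4) + (Bt + C)/(t² + 11)


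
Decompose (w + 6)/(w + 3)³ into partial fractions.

(w + 6) = α(w + 3)² + β(w + 3) + γ. At w = -3: γ = 1·(-3) + 6 = 3. Coefficients: α = 0, β = 1
Result: 1/(w + 3)² + 3/(w + 3)³


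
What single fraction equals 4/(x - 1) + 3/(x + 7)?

Common denominator (x - 1)(x + 7). Numerator: 4(x + 7) + 3(x - 1) = (4x + 28) + (3x - 3) = 7x + 25
Result: (7x + 25)/[(x - 1)(x + 7)]


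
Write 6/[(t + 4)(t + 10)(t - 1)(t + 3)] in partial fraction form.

Using Heaviside cover-up: (1/5)/(t + 4) - (1/77)/(t + 10) + (3/110)/(t - 1) - (3/14)/(t + 3)


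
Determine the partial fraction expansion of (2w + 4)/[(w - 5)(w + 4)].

At w=5: α = (2·5 + 4)/(5 + 4) = 14/9. At w=-4: β = (2·(-4) + 4)/(-4 - 5) = 4/9
Result: (14/9)/(w - 5) + (4/9)/(w + 4)


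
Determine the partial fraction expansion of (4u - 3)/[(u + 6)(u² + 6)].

At u=-6: P = (4·(-6) - 3)/((-6)² + 6) = -9/14. Q = -P = 9/14, R = 4 - (-6)·P = 1/7
Result: (-9/14)/(u + 6) + ((9/14)u + 1/7)/(u² + 6)


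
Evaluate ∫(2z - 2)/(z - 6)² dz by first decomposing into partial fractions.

Decompose: A = 2, B = 2·6 - 2 = 10, so (2z - 2)/(z - 6)² = 2/(z - 6) + 10/(z - 6)². Integrate: ∫ A/(z - 6) dz = 2 ln|(z - 6)|; ∫ B/(z - 6)² dz = -10/(z - 6). Sum: 2 ln|(z - 6)| - 10/(z - 6) + C


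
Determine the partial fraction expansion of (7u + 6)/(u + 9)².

(7u + 6) = α(u + 9) + β. At u = -9: β = 7·(-9) + 6 = -57. Coeff of u: α = 7
Result: 7/(u + 9) - 57/(u + 9)²


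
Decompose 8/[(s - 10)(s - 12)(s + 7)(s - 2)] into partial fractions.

Using Heaviside cover-up: (-1/34)/(s - 10) + (2/95)/(s - 12) - (8/2907)/(s + 7) + (1/90)/(s - 2)


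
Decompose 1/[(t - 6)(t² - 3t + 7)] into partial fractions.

Cover-up at t = 6: A = 1/(6² - 3·6 + 7) = 1/25. Then B = -A = -1/25, C = -A·(-3 + 6) = -3/25
Result: (1/25)/(t - 6) - ((1/25)t + 3/25)/(t² - 3t + 7)


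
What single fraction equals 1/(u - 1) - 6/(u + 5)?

Common denominator (u - 1)(u + 5). Numerator: 1(u + 5) - 6(u - 1) = (u + 5) - (6u - 6) = -5u + 11
Result: (-5u + 11)/[(u - 1)(u + 5)]


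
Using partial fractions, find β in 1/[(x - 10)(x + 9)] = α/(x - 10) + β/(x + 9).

Cover-up at x = -9: β = 1/(-9 - 10) = -1/19


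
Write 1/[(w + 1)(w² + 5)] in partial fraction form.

Cover-up at w = -1: P = 1/((-1)² + 5) = 1/6. Then Q = -P = -1/6, R = -P·(0 - 1) = 1/6
Result: (1/6)/(w + 1) - ((1/6)w - 1/6)/(w² + 5)


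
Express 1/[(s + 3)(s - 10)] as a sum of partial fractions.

1/(s + 3)(s - 10) = P/(s + 3) + Q/(s - 10). P = 1/(-3 - 10) = -1/13, Q = 1/(10 + 3) = 1/13
Result: (-1/13)/(s + 3) + (1/13)/(s - 10)


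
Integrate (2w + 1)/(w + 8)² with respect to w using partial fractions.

Decompose: A = 2, B = 2·(-8) + 1 = -15, so (2w + 1)/(w + 8)² = 2/(w + 8) - 15/(w + 8)². Integrate: ∫ A/(w + 8) dw = 2 ln|(w + 8)|; ∫ B/(w + 8)² dw = 15/(w + 8). Sum: 2 ln|(w + 8)| + 15/(w + 8) + C


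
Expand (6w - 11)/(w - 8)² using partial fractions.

(6w - 11) = A(w - 8) + B. At w = 8: B = 6·8 - 11 = 37. Coeff of w: A = 6
Result: 6/(w - 8) + 37/(w - 8)²


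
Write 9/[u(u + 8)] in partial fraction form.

9/u(u + 8) = A/u + B/(u + 8). A = 9/(0 + 8) = 9/8, B = 9/(-8 - 0) = -9/8
Result: (9/8)/u - (9/8)/(u + 8)


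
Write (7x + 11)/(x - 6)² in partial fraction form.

(7x + 11) = α(x - 6) + β. At x = 6: β = 7·6 + 11 = 53. Coeff of x: α = 7
Result: 7/(x - 6) + 53/(x - 6)²


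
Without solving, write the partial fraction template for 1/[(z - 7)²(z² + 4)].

Repeated linear + quadratic: A/(z - 7) + B/(z - 7)² + (Cz + D)/(z² + 4)


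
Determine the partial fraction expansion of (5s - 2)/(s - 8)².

(5s - 2) = α(s - 8) + β. At s = 8: β = 5·8 - 2 = 38. Coeff of s: α = 5
Result: 5/(s - 8) + 38/(s - 8)²


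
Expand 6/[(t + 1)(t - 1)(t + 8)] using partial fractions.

Using cover-up method: P = -3/7, Q = 1/3, R = 2/21
Result: (-3/7)/(t + 1) + (1/3)/(t - 1) + (2/21)/(t + 8)


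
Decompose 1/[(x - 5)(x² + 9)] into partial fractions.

Cover-up at x = 5: P = 1/(5² + 9) = 1/34. Then Q = -P = -1/34, R = -P·(0 + 5) = -5/34
Result: (1/34)/(x - 5) - ((1/34)x + 5/34)/(x² + 9)


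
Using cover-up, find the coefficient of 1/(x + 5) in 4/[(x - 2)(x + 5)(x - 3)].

Cover (x + 5), set x=-5: 4/[(-5 - 2)(-5 - 3)] = 1/14


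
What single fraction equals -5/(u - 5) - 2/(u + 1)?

Common denominator (u - 5)(u + 1). Numerator: -5(u + 1) - 2(u - 5) = (-5u - 5) - (2u - 10) = -7u + 5
Result: (-7u + 5)/[(u - 5)(u + 1)]


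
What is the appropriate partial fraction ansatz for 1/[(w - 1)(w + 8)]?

Distinct linear factors: P/(w - 1) + Q/(w + 8)


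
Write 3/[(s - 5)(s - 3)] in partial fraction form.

3/(s - 5)(s - 3) = α/(s - 5) + β/(s - 3). α = 3/(5 - 3) = 3/2, β = 3/(3 - 5) = -3/2
Result: (3/2)/(s - 5) - (3/2)/(s - 3)


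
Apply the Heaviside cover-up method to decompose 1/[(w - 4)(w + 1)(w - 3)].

Cover (w - 4), w=4: P = 1/[(4 + 1)(4 - 3)] = 1/5. Cover (w + 1), w=-1: Q = 1/[(-1 - 4)(-1 - 3)] = 1/20. Cover (w - 3), w=3: R = 1/[(3 - 4)(3 + 1)] = -1/4.
Result: (1/5)/(w - 4) + (1/20)/(w + 1) - (1/4)/(w - 3)


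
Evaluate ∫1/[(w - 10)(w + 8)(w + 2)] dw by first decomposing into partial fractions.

Cover-up: A = 1/216, B = 1/108, C = -1/72. Decomposition: (1/216)/(w - 10) + (1/108)/(w + 8) - (1/72)/(w + 2). Integrate each term: (1/216) ln|(w - 10)| + (1/108) ln|(w + 8)| - (1/72) ln|(w + 2)| + C


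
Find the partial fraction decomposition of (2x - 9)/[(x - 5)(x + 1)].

At x=5: A = (2·5 - 9)/(5 + 1) = 1/6. At x=-1: B = (2·(-1) - 9)/(-1 - 5) = 11/6
Result: (1/6)/(x - 5) + (11/6)/(x + 1)


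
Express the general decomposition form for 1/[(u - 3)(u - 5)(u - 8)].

Three distinct linear factors: P/(u - 3) + Q/(u - 5) + R/(u - 8)


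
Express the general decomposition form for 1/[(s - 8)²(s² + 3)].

Repeated linear + quadratic: α/(s - 8) + β/(s - 8)² + (γs + δ)/(s² + 3)


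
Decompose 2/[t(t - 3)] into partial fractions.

2/t(t - 3) = A/t + B/(t - 3). A = 2/(0 - 3) = -2/3, B = 2/(3 - 0) = 2/3
Result: (-2/3)/t + (2/3)/(t - 3)


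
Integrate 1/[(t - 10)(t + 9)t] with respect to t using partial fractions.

Cover-up: A = 1/190, B = 1/171, C = -1/90. Decomposition: (1/190)/(t - 10) + (1/171)/(t + 9) - (1/90)/t. Integrate each term: (1/190) ln|(t - 10)| + (1/171) ln|(t + 9)| - (1/90) ln|t| + C


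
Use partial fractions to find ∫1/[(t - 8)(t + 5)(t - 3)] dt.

Cover-up: A = 1/65, B = 1/104, C = -1/40. Decomposition: (1/65)/(t - 8) + (1/104)/(t + 5) - (1/40)/(t - 3). Integrate each term: (1/65) ln|(t - 8)| + (1/104) ln|(t + 5)| - (1/40) ln|(t - 3)| + C


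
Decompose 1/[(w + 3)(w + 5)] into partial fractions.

1/(w + 3)(w + 5) = P/(w + 3) + Q/(w + 5). P = 1/(-3 + 5) = 1/2, Q = 1/(-5 + 3) = -1/2
Result: (1/2)/(w + 3) - (1/2)/(w + 5)


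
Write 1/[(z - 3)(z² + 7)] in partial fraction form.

Cover-up at z = 3: α = 1/(3² + 7) = 1/16. Then β = -α = -1/16, γ = -α·(0 + 3) = -3/16
Result: (1/16)/(z - 3) - ((1/16)z + 3/16)/(z² + 7)


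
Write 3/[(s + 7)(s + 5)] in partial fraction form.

3/(s + 7)(s + 5) = A/(s + 7) + B/(s + 5). A = 3/(-7 + 5) = -3/2, B = 3/(-5 + 7) = 3/2
Result: (-3/2)/(s + 7) + (3/2)/(s + 5)


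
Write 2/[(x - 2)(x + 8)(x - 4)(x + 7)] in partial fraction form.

Using Heaviside cover-up: (-1/90)/(x - 2) - (1/60)/(x + 8) + (1/132)/(x - 4) + (2/99)/(x + 7)


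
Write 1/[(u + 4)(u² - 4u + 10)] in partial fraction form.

Cover-up at u = -4: α = 1/((-4)² - 4·(-4) + 10) = 1/42. Then β = -α = -1/42, γ = -α·(-4 - 4) = 4/21
Result: (1/42)/(u + 4) - ((1/42)u - 4/21)/(u² - 4u + 10)


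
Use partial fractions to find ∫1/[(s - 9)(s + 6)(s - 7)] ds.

Cover-up: α = 1/30, β = 1/195, γ = -1/26. Decomposition: (1/30)/(s - 9) + (1/195)/(s + 6) - (1/26)/(s - 7). Integrate each term: (1/30) ln|(s - 9)| + (1/195) ln|(s + 6)| - (1/26) ln|(s - 7)| + C


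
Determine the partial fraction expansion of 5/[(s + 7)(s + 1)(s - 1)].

Using cover-up method: P = 5/48, Q = -5/12, R = 5/16
Result: (5/48)/(s + 7) - (5/12)/(s + 1) + (5/16)/(s - 1)


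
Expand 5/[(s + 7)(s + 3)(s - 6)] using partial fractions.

Using cover-up method: α = 5/52, β = -5/36, γ = 5/117
Result: (5/52)/(s + 7) - (5/36)/(s + 3) + (5/117)/(s - 6)


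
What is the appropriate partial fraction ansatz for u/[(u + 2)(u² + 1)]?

Linear + irreducible quadratic: α/(u + 2) + (βu + γ)/(u² + 1)


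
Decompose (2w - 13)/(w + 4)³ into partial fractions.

(2w - 13) = P(w + 4)² + Q(w + 4) + R. At w = -4: R = 2·(-4) - 13 = -21. Coefficients: P = 0, Q = 2
Result: 2/(w + 4)² - 21/(w + 4)³


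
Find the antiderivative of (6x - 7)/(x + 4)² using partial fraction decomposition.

Decompose: α = 6, β = 6·(-4) - 7 = -31, so (6x - 7)/(x + 4)² = 6/(x + 4) - 31/(x + 4)². Integrate: ∫ α/(x + 4) dx = 6 ln|(x + 4)|; ∫ β/(x + 4)² dx = 31/(x + 4). Sum: 6 ln|(x + 4)| + 31/(x + 4) + C


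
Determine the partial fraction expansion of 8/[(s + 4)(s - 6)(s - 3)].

Using cover-up method: P = 4/35, Q = 4/15, R = -8/21
Result: (4/35)/(s + 4) + (4/15)/(s - 6) - (8/21)/(s - 3)


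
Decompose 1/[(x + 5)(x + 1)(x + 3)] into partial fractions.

Using cover-up method: P = 1/8, Q = 1/8, R = -1/4
Result: (1/8)/(x + 5) + (1/8)/(x + 1) - (1/4)/(x + 3)


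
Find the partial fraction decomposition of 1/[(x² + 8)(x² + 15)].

Coefficient matching gives A = C = 0, B = 1/(15-8) = 1/7, D = -B = -1/7
Result: (1/7)/(x² + 8) - (1/7)/(x² + 15)


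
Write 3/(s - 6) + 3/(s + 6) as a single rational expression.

Common denominator (s - 6)(s + 6). Numerator: 3(s + 6) + 3(s - 6) = (3s + 18) + (3s - 18) = 6s
Result: (6s)/[(s - 6)(s + 6)]


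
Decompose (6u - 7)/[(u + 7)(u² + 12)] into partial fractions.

At u=-7: P = (6·(-7) - 7)/((-7)² + 12) = -49/61. Q = -P = 49/61, R = 6 - (-7)·P = 23/61
Result: (-49/61)/(u + 7) + ((49/61)u + 23/61)/(u² + 12)


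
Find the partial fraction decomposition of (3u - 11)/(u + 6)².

(3u - 11) = α(u + 6) + β. At u = -6: β = 3·(-6) - 11 = -29. Coeff of u: α = 3
Result: 3/(u + 6) - 29/(u + 6)²


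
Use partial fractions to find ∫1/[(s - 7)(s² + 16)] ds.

Cover-up at s=7: A = 1/(7²+16) = 1/65. Coeff matching: B = -1/65, C = -7/65. Decomposition: (1/65)/(s - 7) - ((1/65)s + 7/65)/(s² + 16). Integrate: linear → ln, quadratic → (1/2)ln + arctan: (1/65) ln|(s - 7)| - (1/130) ln(s² + 16) - (7/260) arctan(s/4) + C


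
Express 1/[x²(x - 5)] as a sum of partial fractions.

Cover-up at x=5: C = 1/(5 - 0)² = 1/25. Cover-up at x=0: B = 1/(0 - 5) = -1/5. Comparing x² coeff: A = -C = -1/25
Result: (-1/25)/x - (1/5)/x² + (1/25)/(x - 5)


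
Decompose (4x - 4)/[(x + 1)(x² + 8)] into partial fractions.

At x=-1: P = (4·(-1) - 4)/((-1)² + 8) = -8/9. Q = -P = 8/9, R = 4 - (-1)·P = 28/9
Result: (-8/9)/(x + 1) + ((8/9)x + 28/9)/(x² + 8)


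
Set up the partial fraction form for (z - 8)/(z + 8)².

Repeated linear factor: A/(z + 8) + B/(z + 8)²


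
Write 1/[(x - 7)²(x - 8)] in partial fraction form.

Cover-up at x=8: γ = 1/(8 - 7)² = 1. Cover-up at x=7: β = 1/(7 - 8) = -1. Comparing x² coeff: α = -γ = -1
Result: -1/(x - 7) - 1/(x - 7)² + 1/(x - 8)


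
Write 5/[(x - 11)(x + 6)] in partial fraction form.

5/(x - 11)(x + 6) = P/(x - 11) + Q/(x + 6). P = 5/(11 + 6) = 5/17, Q = 5/(-6 - 11) = -5/17
Result: (5/17)/(x - 11) - (5/17)/(x + 6)


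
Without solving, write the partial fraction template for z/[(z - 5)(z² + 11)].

Linear + irreducible quadratic: α/(z - 5) + (βz + γ)/(z² + 11)


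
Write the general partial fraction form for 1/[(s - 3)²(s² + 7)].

Repeated linear + quadratic: α/(s - 3) + β/(s - 3)² + (γs + δ)/(s² + 7)


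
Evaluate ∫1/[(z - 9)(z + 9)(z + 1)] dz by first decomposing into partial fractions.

Cover-up: A = 1/180, B = 1/144, C = -1/80. Decomposition: (1/180)/(z - 9) + (1/144)/(z + 9) - (1/80)/(z + 1). Integrate each term: (1/180) ln|(z - 9)| + (1/144) ln|(z + 9)| - (1/80) ln|(z + 1)| + C


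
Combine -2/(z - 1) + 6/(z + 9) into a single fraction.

Common denominator (z - 1)(z + 9). Numerator: -2(z + 9) + 6(z - 1) = (-2z - 18) + (6z - 6) = 4z - 24
Result: (4z - 24)/[(z - 1)(z + 9)]


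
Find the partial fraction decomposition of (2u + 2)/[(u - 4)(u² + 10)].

At u=4: A = (2·4 + 2)/(4² + 10) = 5/13. B = -A = -5/13, C = 2 - 4·A = 6/13
Result: (5/13)/(u - 4) - ((5/13)u - 6/13)/(u² + 10)


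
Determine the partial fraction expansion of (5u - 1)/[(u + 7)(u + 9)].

At u=-7: α = (5·(-7) - 1)/(-7 + 9) = -18. At u=-9: β = (5·(-9) - 1)/(-9 + 7) = 23
Result: -18/(u + 7) + 23/(u + 9)


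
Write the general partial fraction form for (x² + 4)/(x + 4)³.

Repeated linear factor (power 3): A/(x + 4) + B/(x + 4)² + C/(x + 4)³


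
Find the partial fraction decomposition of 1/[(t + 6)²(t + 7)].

Cover-up at t=-7: R = 1/(-7 + 6)² = 1. Cover-up at t=-6: Q = 1/(-6 + 7) = 1. Comparing t² coeff: P = -R = -1
Result: -1/(t + 6) + 1/(t + 6)² + 1/(t + 7)


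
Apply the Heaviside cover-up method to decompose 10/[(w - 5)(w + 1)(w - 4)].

Cover (w - 5), w=5: α = 10/[(5 + 1)(5 - 4)] = 5/3. Cover (w + 1), w=-1: β = 10/[(-1 - 5)(-1 - 4)] = 1/3. Cover (w - 4), w=4: γ = 10/[(4 - 5)(4 + 1)] = -2.
Result: (5/3)/(w - 5) + (1/3)/(w + 1) - 2/(w - 4)


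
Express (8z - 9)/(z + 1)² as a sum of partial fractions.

(8z - 9) = A(z + 1) + B. At z = -1: B = 8·(-1) - 9 = -17. Coeff of z: A = 8
Result: 8/(z + 1) - 17/(z + 1)²


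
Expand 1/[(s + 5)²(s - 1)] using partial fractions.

Cover-up at s=1: γ = 1/(1 + 5)² = 1/36. Cover-up at s=-5: β = 1/(-5 - 1) = -1/6. Comparing s² coeff: α = -γ = -1/36
Result: (-1/36)/(s + 5) - (1/6)/(s + 5)² + (1/36)/(s - 1)


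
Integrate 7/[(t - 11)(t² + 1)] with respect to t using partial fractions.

Cover-up at t=11: α = 7/(11²+1) = 7/122. Coeff matching: β = -7/122, γ = -77/122. Decomposition: (7/122)/(t - 11) - ((7/122)t + 77/122)/(t² + 1). Integrate: linear → ln, quadratic → (1/2)ln + arctan: (7/122) ln|(t - 11)| - (7/244) ln(t² + 1) - (77/122) arctan(t) + C


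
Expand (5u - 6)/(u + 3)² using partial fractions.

(5u - 6) = A(u + 3) + B. At u = -3: B = 5·(-3) - 6 = -21. Coeff of u: A = 5
Result: 5/(u + 3) - 21/(u + 3)²


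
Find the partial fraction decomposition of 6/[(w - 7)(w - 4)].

6/(w - 7)(w - 4) = α/(w - 7) + β/(w - 4). α = 6/(7 - 4) = 2, β = 6/(4 - 7) = -2
Result: 2/(w - 7) - 2/(w - 4)


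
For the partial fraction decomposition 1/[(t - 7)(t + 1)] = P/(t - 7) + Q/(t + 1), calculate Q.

Cover-up at t = -1: Q = 1/(-1 - 7) = -1/8


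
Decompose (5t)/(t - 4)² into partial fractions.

(5t) = α(t - 4) + β. At t = 4: β = 5·4 + 0 = 20. Coeff of t: α = 5
Result: 5/(t - 4) + 20/(t - 4)²


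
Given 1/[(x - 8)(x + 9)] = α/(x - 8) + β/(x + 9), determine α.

Cover-up at x = 8: α = 1/(8 + 9) = 1/17


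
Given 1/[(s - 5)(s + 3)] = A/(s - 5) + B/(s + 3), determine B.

Cover-up at s = -3: B = 1/(-3 - 5) = -1/8


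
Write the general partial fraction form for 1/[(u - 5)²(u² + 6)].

Repeated linear + quadratic: P/(u - 5) + Q/(u - 5)² + (Ru + S)/(u² + 6)


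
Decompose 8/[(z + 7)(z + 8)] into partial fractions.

8/(z + 7)(z + 8) = A/(z + 7) + B/(z + 8). A = 8/(-7 + 8) = 8, B = 8/(-8 + 7) = -8
Result: 8/(z + 7) - 8/(z + 8)


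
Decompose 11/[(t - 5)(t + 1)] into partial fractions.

11/(t - 5)(t + 1) = A/(t - 5) + B/(t + 1). A = 11/(5 + 1) = 11/6, B = 11/(-1 - 5) = -11/6
Result: (11/6)/(t - 5) - (11/6)/(t + 1)


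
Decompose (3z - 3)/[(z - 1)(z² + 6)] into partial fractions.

At z=1: P = (3·1 - 3)/(1² + 6) = 0. Q = -P = 0, R = 3 - 1·P = 3
Result: (3)/(z² + 6)


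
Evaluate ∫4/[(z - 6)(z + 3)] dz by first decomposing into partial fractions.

Decompose: 4/[(z - 6)(z + 3)] = (4/9)/(z - 6) - (4/9)/(z + 3). Integrate each term: (4/9) ln|(z - 6)| - (4/9) ln|(z + 3)| + C


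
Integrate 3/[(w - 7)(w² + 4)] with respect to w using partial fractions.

Cover-up at w=7: α = 3/(7²+4) = 3/53. Coeff matching: β = -3/53, γ = -21/53. Decomposition: (3/53)/(w - 7) - ((3/53)w + 21/53)/(w² + 4). Integrate: linear → ln, quadratic → (1/2)ln + arctan: (3/53) ln|(w - 7)| - (3/106) ln(w² + 4) - (21/106) arctan(w/2) + C


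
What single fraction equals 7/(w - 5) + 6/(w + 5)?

Common denominator (w - 5)(w + 5). Numerator: 7(w + 5) + 6(w - 5) = (7w + 35) + (6w - 30) = 13w + 5
Result: (13w + 5)/[(w - 5)(w + 5)]


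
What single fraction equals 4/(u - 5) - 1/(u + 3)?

Common denominator (u - 5)(u + 3). Numerator: 4(u + 3) - 1(u - 5) = (4u + 12) - (u - 5) = 3u + 17
Result: (3u + 17)/[(u - 5)(u + 3)]


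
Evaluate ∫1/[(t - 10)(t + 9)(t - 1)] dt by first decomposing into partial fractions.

Cover-up: α = 1/171, β = 1/190, γ = -1/90. Decomposition: (1/171)/(t - 10) + (1/190)/(t + 9) - (1/90)/(t - 1). Integrate each term: (1/171) ln|(t - 10)| + (1/190) ln|(t + 9)| - (1/90) ln|(t - 1)| + C


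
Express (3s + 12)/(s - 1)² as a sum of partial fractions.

(3s + 12) = A(s - 1) + B. At s = 1: B = 3·1 + 12 = 15. Coeff of s: A = 3
Result: 3/(s - 1) + 15/(s - 1)²


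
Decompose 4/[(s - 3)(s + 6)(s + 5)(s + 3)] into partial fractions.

Using Heaviside cover-up: (1/108)/(s - 3) - (4/27)/(s + 6) + (1/4)/(s + 5) - (1/9)/(s + 3)


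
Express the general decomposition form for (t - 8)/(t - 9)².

Repeated linear factor: A/(t - 9) + B/(t - 9)²


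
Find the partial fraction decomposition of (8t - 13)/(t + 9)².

(8t - 13) = A(t + 9) + B. At t = -9: B = 8·(-9) - 13 = -85. Coeff of t: A = 8
Result: 8/(t + 9) - 85/(t + 9)²


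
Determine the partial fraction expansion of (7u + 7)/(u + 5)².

(7u + 7) = α(u + 5) + β. At u = -5: β = 7·(-5) + 7 = -28. Coeff of u: α = 7
Result: 7/(u + 5) - 28/(u + 5)²


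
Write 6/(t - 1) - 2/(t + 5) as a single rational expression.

Common denominator (t - 1)(t + 5). Numerator: 6(t + 5) - 2(t - 1) = (6t + 30) - (2t - 2) = 4t + 32
Result: (4t + 32)/[(t - 1)(t + 5)]


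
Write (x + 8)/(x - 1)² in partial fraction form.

(x + 8) = A(x - 1) + B. At x = 1: B = 1·1 + 8 = 9. Coeff of x: A = 1
Result: 1/(x - 1) + 9/(x - 1)²


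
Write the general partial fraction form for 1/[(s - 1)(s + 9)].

Distinct linear factors: P/(s - 1) + Q/(s + 9)


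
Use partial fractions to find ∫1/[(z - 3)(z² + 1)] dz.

Cover-up at z=3: P = 1/(3²+1) = 1/10. Coeff matching: Q = -1/10, R = -3/10. Decomposition: (1/10)/(z - 3) - ((1/10)z + 3/10)/(z² + 1). Integrate: linear → ln, quadratic → (1/2)ln + arctan: (1/10) ln|(z - 3)| - (1/20) ln(z² + 1) - (3/10) arctan(z) + C


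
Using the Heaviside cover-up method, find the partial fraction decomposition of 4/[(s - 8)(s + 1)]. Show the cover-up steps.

Cover (s - 8): set s=8, get α = 4/(8 + 1) = 4/9. Cover (s + 1): set s=-1, get β = 4/(-1 - 8) = -4/9.
Result: (4/9)/(s - 8) - (4/9)/(s + 1)


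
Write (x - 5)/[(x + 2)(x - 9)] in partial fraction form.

At x=-2: P = (1·(-2) - 5)/(-2 - 9) = 7/11. At x=9: Q = (1·9 - 5)/(9 + 2) = 4/11
Result: (7/11)/(x + 2) + (4/11)/(x - 9)


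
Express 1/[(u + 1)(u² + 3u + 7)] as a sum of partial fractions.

Cover-up at u = -1: P = 1/((-1)² + 3·(-1) + 7) = 1/5. Then Q = -P = -1/5, R = -P·(3 - 1) = -2/5
Result: (1/5)/(u + 1) - ((1/5)u + 2/5)/(u² + 3u + 7)


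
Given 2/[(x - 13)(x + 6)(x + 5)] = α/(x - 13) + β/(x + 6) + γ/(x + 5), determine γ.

Cover-up at x = -5: γ = 2/[(-5 - 13)(-5 + 6)] = 2/[(-18)(1)] = -2/18 = -1/9


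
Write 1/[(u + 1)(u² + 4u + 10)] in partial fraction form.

Cover-up at u = -1: α = 1/((-1)² + 4·(-1) + 10) = 1/7. Then β = -α = -1/7, γ = -α·(4 - 1) = -3/7
Result: (1/7)/(u + 1) - ((1/7)u + 3/7)/(u² + 4u + 10)


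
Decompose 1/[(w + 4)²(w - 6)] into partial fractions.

Cover-up at w=6: R = 1/(6 + 4)² = 1/100. Cover-up at w=-4: Q = 1/(-4 - 6) = -1/10. Comparing w² coeff: P = -R = -1/100
Result: (-1/100)/(w + 4) - (1/10)/(w + 4)² + (1/100)/(w - 6)


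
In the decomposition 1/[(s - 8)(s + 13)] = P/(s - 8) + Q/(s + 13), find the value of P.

Cover-up at s = 8: P = 1/(8 + 13) = 1/21


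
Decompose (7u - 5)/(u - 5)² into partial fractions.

(7u - 5) = A(u - 5) + B. At u = 5: B = 7·5 - 5 = 30. Coeff of u: A = 7
Result: 7/(u - 5) + 30/(u - 5)²


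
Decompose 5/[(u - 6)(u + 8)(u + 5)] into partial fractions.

Using cover-up method: P = 5/154, Q = 5/42, R = -5/33
Result: (5/154)/(u - 6) + (5/42)/(u + 8) - (5/33)/(u + 5)


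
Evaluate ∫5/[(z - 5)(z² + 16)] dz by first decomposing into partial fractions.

Cover-up at z=5: P = 5/(5²+16) = 5/41. Coeff matching: Q = -5/41, R = -25/41. Decomposition: (5/41)/(z - 5) - ((5/41)z + 25/41)/(z² + 16). Integrate: linear → ln, quadratic → (1/2)ln + arctan: (5/41) ln|(z - 5)| - (5/82) ln(z² + 16) - (25/164) arctan(z/4) + C


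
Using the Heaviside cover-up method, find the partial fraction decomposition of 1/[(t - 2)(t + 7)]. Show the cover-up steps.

Cover (t - 2): set t=2, get α = 1/(2 + 7) = 1/9. Cover (t + 7): set t=-7, get β = 1/(-7 - 2) = -1/9.
Result: (1/9)/(t - 2) - (1/9)/(t + 7)


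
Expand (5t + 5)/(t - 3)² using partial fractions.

(5t + 5) = α(t - 3) + β. At t = 3: β = 5·3 + 5 = 20. Coeff of t: α = 5
Result: 5/(t - 3) + 20/(t - 3)²


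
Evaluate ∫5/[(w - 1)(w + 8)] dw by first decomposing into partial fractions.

Decompose: 5/[(w - 1)(w + 8)] = (5/9)/(w - 1) - (5/9)/(w + 8). Integrate each term: (5/9) ln|(w - 1)| - (5/9) ln|(w + 8)| + C


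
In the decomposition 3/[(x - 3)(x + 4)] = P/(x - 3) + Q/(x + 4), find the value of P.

Cover-up at x = 3: P = 3/(3 + 4) = 3/7


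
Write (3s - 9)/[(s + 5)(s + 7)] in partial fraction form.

At s=-5: P = (3·(-5) - 9)/(-5 + 7) = -12. At s=-7: Q = (3·(-7) - 9)/(-7 + 5) = 15
Result: -12/(s + 5) + 15/(s + 7)


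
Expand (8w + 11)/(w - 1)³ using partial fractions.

(8w + 11) = A(w - 1)² + B(w - 1) + C. At w = 1: C = 8·1 + 11 = 19. Coefficients: A = 0, B = 8
Result: 8/(w - 1)² + 19/(w - 1)³


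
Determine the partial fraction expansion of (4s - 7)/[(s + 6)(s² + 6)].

At s=-6: α = (4·(-6) - 7)/((-6)² + 6) = -31/42. β = -α = 31/42, γ = 4 - (-6)·α = -3/7
Result: (-31/42)/(s + 6) + ((31/42)s - 3/7)/(s² + 6)


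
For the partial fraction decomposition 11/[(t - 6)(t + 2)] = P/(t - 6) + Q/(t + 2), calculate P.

Cover-up at t = 6: P = 11/(6 + 2) = 11/8


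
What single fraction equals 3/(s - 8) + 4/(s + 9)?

Common denominator (s - 8)(s + 9). Numerator: 3(s + 9) + 4(s - 8) = (3s + 27) + (4s - 32) = 7s - 5
Result: (7s - 5)/[(s - 8)(s + 9)]


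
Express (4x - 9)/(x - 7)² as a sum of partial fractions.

(4x - 9) = A(x - 7) + B. At x = 7: B = 4·7 - 9 = 19. Coeff of x: A = 4
Result: 4/(x - 7) + 19/(x - 7)²


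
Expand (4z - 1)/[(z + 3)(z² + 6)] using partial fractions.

At z=-3: P = (4·(-3) - 1)/((-3)² + 6) = -13/15. Q = -P = 13/15, R = 4 - (-3)·P = 7/5
Result: (-13/15)/(z + 3) + ((13/15)z + 7/5)/(z² + 6)


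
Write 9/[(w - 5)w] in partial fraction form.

9/(w - 5)w = A/(w - 5) + B/w. A = 9/(5 - 0) = 9/5, B = 9/(0 - 5) = -9/5
Result: (9/5)/(w - 5) - (9/5)/w


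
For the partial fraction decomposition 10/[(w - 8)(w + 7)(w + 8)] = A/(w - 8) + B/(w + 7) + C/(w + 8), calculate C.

Cover-up at w = -8: C = 10/[(-8 - 8)(-8 + 7)] = 10/[(-16)(-1)] = 10/16 = 5/8


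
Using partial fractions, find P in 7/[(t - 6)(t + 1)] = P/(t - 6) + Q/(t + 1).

Cover-up at t = 6: P = 7/(6 + 1) = 7/7 = 1


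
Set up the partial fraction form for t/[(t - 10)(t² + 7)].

Linear + irreducible quadratic: A/(t - 10) + (Bt + C)/(t² + 7)


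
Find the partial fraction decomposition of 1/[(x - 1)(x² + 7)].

Cover-up at x = 1: A = 1/(1² + 7) = 1/8. Then B = -A = -1/8, C = -A·(0 + 1) = -1/8
Result: (1/8)/(x - 1) - ((1/8)x + 1/8)/(x² + 7)


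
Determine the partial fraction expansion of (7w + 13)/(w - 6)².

(7w + 13) = α(w - 6) + β. At w = 6: β = 7·6 + 13 = 55. Coeff of w: α = 7
Result: 7/(w - 6) + 55/(w - 6)²


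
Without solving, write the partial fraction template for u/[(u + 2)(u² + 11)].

Linear + irreducible quadratic: P/(u + 2) + (Qu + R)/(u² + 11)


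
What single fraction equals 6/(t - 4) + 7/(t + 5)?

Common denominator (t - 4)(t + 5). Numerator: 6(t + 5) + 7(t - 4) = (6t + 30) + (7t - 28) = 13t + 2
Result: (13t + 2)/[(t - 4)(t + 5)]


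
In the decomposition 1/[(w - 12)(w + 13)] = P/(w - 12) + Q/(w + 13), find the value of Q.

Cover-up at w = -13: Q = 1/(-13 - 12) = -1/25


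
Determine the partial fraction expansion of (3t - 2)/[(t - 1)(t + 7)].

At t=1: A = (3·1 - 2)/(1 + 7) = 1/8. At t=-7: B = (3·(-7) - 2)/(-7 - 1) = 23/8
Result: (1/8)/(t - 1) + (23/8)/(t + 7)


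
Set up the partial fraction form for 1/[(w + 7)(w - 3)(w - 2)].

Three distinct linear factors: P/(w + 7) + Q/(w - 3) + R/(w - 2)


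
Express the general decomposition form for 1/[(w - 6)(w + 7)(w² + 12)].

Two linear + quadratic: P/(w - 6) + Q/(w + 7) + (Rw + S)/(w² + 12)


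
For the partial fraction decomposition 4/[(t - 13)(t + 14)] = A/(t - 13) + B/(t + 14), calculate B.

Cover-up at t = -14: B = 4/(-14 - 13) = -4/27


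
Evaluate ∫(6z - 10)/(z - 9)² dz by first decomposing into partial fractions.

Decompose: α = 6, β = 6·9 - 10 = 44, so (6z - 10)/(z - 9)² = 6/(z - 9) + 44/(z - 9)². Integrate: ∫ α/(z - 9) dz = 6 ln|(z - 9)|; ∫ β/(z - 9)² dz = -44/(z - 9). Sum: 6 ln|(z - 9)| - 44/(z - 9) + C


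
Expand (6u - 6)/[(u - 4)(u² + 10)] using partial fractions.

At u=4: α = (6·4 - 6)/(4² + 10) = 9/13. β = -α = -9/13, γ = 6 - 4·α = 42/13
Result: (9/13)/(u - 4) - ((9/13)u - 42/13)/(u² + 10)


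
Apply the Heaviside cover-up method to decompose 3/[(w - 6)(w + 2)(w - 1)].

Cover (w - 6), w=6: α = 3/[(6 + 2)(6 - 1)] = 3/40. Cover (w + 2), w=-2: β = 3/[(-2 - 6)(-2 - 1)] = 1/8. Cover (w - 1), w=1: γ = 3/[(1 - 6)(1 + 2)] = -1/5.
Result: (3/40)/(w - 6) + (1/8)/(w + 2) - (1/5)/(w - 1)


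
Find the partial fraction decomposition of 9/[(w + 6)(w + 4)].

9/(w + 6)(w + 4) = P/(w + 6) + Q/(w + 4). P = 9/(-6 + 4) = -9/2, Q = 9/(-4 + 6) = 9/2
Result: (-9/2)/(w + 6) + (9/2)/(w + 4)


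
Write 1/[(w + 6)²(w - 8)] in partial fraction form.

Cover-up at w=8: C = 1/(8 + 6)² = 1/196. Cover-up at w=-6: B = 1/(-6 - 8) = -1/14. Comparing w² coeff: A = -C = -1/196
Result: (-1/196)/(w + 6) - (1/14)/(w + 6)² + (1/196)/(w - 8)


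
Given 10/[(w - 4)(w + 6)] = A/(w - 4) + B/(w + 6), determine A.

Cover-up at w = 4: A = 10/(4 + 6) = 10/10 = 1


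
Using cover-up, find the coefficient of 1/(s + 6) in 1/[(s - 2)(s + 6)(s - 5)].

Cover (s + 6), set s=-6: 1/[(-6 - 2)(-6 - 5)] = 1/88


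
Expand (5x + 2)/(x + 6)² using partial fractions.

(5x + 2) = A(x + 6) + B. At x = -6: B = 5·(-6) + 2 = -28. Coeff of x: A = 5
Result: 5/(x + 6) - 28/(x + 6)²


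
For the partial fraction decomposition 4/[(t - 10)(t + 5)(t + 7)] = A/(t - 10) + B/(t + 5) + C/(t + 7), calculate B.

Cover-up at t = -5: B = 4/[(-5 - 10)(-5 + 7)] = 4/[(-15)(2)] = -4/30 = -2/15


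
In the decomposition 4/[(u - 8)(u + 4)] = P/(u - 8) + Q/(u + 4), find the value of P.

Cover-up at u = 8: P = 4/(8 + 4) = 4/12 = 1/3


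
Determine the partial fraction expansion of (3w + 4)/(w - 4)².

(3w + 4) = P(w - 4) + Q. At w = 4: Q = 3·4 + 4 = 16. Coeff of w: P = 3
Result: 3/(w - 4) + 16/(w - 4)²


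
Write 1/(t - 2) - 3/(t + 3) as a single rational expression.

Common denominator (t - 2)(t + 3). Numerator: 1(t + 3) - 3(t - 2) = (t + 3) - (3t - 6) = -2t + 9
Result: (-2t + 9)/[(t - 2)(t + 3)]


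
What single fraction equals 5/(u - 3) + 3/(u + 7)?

Common denominator (u - 3)(u + 7). Numerator: 5(u + 7) + 3(u - 3) = (5u + 35) + (3u - 9) = 8u + 26
Result: (8u + 26)/[(u - 3)(u + 7)]


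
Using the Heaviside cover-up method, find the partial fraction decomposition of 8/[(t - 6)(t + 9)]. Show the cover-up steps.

Cover (t - 6): set t=6, get α = 8/(6 + 9) = 8/15. Cover (t + 9): set t=-9, get β = 8/(-9 - 6) = -8/15.
Result: (8/15)/(t - 6) - (8/15)/(t + 9)


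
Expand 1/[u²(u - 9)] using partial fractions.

Cover-up at u=9: γ = 1/(9 - 0)² = 1/81. Cover-up at u=0: β = 1/(0 - 9) = -1/9. Comparing u² coeff: α = -γ = -1/81
Result: (-1/81)/u - (1/9)/u² + (1/81)/(u - 9)


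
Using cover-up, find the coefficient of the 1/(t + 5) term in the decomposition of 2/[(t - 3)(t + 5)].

Cover (t + 5), set t=-5: 2/((t - 3) at t=-5) = 2/(-8) = -1/4


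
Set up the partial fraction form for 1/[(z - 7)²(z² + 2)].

Repeated linear + quadratic: P/(z - 7) + Q/(z - 7)² + (Rz + S)/(z² + 2)


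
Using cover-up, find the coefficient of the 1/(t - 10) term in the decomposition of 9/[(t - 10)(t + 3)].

Cover (t - 10), set t=10: 9/((t + 3) at t=10) = 9/(13) = 9/13


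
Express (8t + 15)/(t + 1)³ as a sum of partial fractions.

(8t + 15) = P(t + 1)² + Q(t + 1) + R. At t = -1: R = 8·(-1) + 15 = 7. Coefficients: P = 0, Q = 8
Result: 8/(t + 1)² + 7/(t + 1)³


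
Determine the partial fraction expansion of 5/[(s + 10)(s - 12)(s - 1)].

Using cover-up method: α = 5/242, β = 5/242, γ = -5/121
Result: (5/242)/(s + 10) + (5/242)/(s - 12) - (5/121)/(s - 1)


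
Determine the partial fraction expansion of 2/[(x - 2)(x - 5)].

2/(x - 2)(x - 5) = A/(x - 2) + B/(x - 5). A = 2/(2 - 5) = -2/3, B = 2/(5 - 2) = 2/3
Result: (-2/3)/(x - 2) + (2/3)/(x - 5)


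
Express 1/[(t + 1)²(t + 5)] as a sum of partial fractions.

Cover-up at t=-5: R = 1/(-5 + 1)² = 1/16. Cover-up at t=-1: Q = 1/(-1 + 5) = 1/4. Comparing t² coeff: P = -R = -1/16
Result: (-1/16)/(t + 1) + (1/4)/(t + 1)² + (1/16)/(t + 5)


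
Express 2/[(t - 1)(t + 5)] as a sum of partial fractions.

2/(t - 1)(t + 5) = A/(t - 1) + B/(t + 5). A = 2/(1 + 5) = 1/3, B = 2/(-5 - 1) = -1/3
Result: (1/3)/(t - 1) - (1/3)/(t + 5)


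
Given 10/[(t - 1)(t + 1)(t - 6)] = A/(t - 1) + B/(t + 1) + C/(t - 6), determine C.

Cover-up at t = 6: C = 10/[(6 - 1)(6 + 1)] = 10/[(5)(7)] = 10/35 = 2/7


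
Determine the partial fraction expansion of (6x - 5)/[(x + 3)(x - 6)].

At x=-3: A = (6·(-3) - 5)/(-3 - 6) = 23/9. At x=6: B = (6·6 - 5)/(6 + 3) = 31/9
Result: (23/9)/(x + 3) + (31/9)/(x - 6)


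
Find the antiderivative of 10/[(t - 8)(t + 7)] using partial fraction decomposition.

Decompose: 10/[(t - 8)(t + 7)] = (2/3)/(t - 8) - (2/3)/(t + 7). Integrate each term: (2/3) ln|(t - 8)| - (2/3) ln|(t + 7)| + C


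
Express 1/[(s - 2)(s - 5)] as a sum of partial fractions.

1/(s - 2)(s - 5) = P/(s - 2) + Q/(s - 5). P = 1/(2 - 5) = -1/3, Q = 1/(5 - 2) = 1/3
Result: (-1/3)/(s - 2) + (1/3)/(s - 5)


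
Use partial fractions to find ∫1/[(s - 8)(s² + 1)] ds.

Cover-up at s=8: A = 1/(8²+1) = 1/65. Coeff matching: B = -1/65, C = -8/65. Decomposition: (1/65)/(s - 8) - ((1/65)s + 8/65)/(s² + 1). Integrate: linear → ln, quadratic → (1/2)ln + arctan: (1/65) ln|(s - 8)| - (1/130) ln(s² + 1) - (8/65) arctan(s) + C


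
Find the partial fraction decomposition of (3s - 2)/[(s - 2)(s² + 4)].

At s=2: P = (3·2 - 2)/(2² + 4) = 1/2. Q = -P = -1/2, R = 3 - 2·P = 2
Result: (1/2)/(s - 2) - ((1/2)s - 2)/(s² + 4)


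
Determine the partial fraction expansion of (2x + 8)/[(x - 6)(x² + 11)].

At x=6: A = (2·6 + 8)/(6² + 11) = 20/47. B = -A = -20/47, C = 2 - 6·A = -26/47
Result: (20/47)/(x - 6) - ((20/47)x + 26/47)/(x² + 11)


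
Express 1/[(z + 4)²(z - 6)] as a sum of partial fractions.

Cover-up at z=6: C = 1/(6 + 4)² = 1/100. Cover-up at z=-4: B = 1/(-4 - 6) = -1/10. Comparing z² coeff: A = -C = -1/100
Result: (-1/100)/(z + 4) - (1/10)/(z + 4)² + (1/100)/(z - 6)


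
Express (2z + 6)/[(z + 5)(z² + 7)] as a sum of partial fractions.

At z=-5: α = (2·(-5) + 6)/((-5)² + 7) = -1/8. β = -α = 1/8, γ = 2 - (-5)·α = 11/8
Result: (-1/8)/(z + 5) + ((1/8)z + 11/8)/(z² + 7)


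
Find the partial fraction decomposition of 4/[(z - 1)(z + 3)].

4/(z - 1)(z + 3) = A/(z - 1) + B/(z + 3). A = 4/(1 + 3) = 1, B = 4/(-3 - 1) = -1
Result: 1/(z - 1) - 1/(z + 3)


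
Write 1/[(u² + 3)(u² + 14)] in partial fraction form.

Coefficient matching gives α = γ = 0, β = 1/(14-3) = 1/11, δ = -β = -1/11
Result: (1/11)/(u² + 3) - (1/11)/(u² + 14)


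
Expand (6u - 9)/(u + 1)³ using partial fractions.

(6u - 9) = α(u + 1)² + β(u + 1) + γ. At u = -1: γ = 6·(-1) - 9 = -15. Coefficients: α = 0, β = 6
Result: 6/(u + 1)² - 15/(u + 1)³


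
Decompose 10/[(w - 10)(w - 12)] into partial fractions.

10/(w - 10)(w - 12) = α/(w - 10) + β/(w - 12). α = 10/(10 - 12) = -5, β = 10/(12 - 10) = 5
Result: -5/(w - 10) + 5/(w - 12)


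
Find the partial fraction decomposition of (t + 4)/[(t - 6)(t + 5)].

At t=6: α = (1·6 + 4)/(6 + 5) = 10/11. At t=-5: β = (1·(-5) + 4)/(-5 - 6) = 1/11
Result: (10/11)/(t - 6) + (1/11)/(t + 5)


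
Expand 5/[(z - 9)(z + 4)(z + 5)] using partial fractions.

Using cover-up method: α = 5/182, β = -5/13, γ = 5/14
Result: (5/182)/(z - 9) - (5/13)/(z + 4) + (5/14)/(z + 5)


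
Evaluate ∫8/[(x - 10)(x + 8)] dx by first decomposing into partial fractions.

Decompose: 8/[(x - 10)(x + 8)] = (4/9)/(x - 10) - (4/9)/(x + 8). Integrate each term: (4/9) ln|(x - 10)| - (4/9) ln|(x + 8)| + C


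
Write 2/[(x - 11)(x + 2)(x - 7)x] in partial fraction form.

Using Heaviside cover-up: (1/286)/(x - 11) - (1/117)/(x + 2) - (1/126)/(x - 7) + (1/77)/x


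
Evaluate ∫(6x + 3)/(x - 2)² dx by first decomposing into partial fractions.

Decompose: A = 6, B = 6·2 + 3 = 15, so (6x + 3)/(x - 2)² = 6/(x - 2) + 15/(x - 2)². Integrate: ∫ A/(x - 2) dx = 6 ln|(x - 2)|; ∫ B/(x - 2)² dx = -15/(x - 2). Sum: 6 ln|(x - 2)| - 15/(x - 2) + C


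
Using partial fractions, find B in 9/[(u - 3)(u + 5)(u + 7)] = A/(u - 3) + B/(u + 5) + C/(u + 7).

Cover-up at u = -5: B = 9/[(-5 - 3)(-5 + 7)] = 9/[(-8)(2)] = -9/16


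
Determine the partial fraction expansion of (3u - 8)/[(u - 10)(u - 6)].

At u=10: A = (3·10 - 8)/(10 - 6) = 11/2. At u=6: B = (3·6 - 8)/(6 - 10) = -5/2
Result: (11/2)/(u - 10) - (5/2)/(u - 6)


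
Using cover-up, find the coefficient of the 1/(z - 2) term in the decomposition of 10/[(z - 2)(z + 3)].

Cover (z - 2), set z=2: 10/((z + 3) at z=2) = 10/(5) = 2


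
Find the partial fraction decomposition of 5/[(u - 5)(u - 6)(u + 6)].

Using cover-up method: A = -5/11, B = 5/12, C = 5/132
Result: (-5/11)/(u - 5) + (5/12)/(u - 6) + (5/132)/(u + 6)


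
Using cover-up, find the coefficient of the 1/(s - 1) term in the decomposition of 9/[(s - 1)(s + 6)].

Cover (s - 1), set s=1: 9/((s + 6) at s=1) = 9/(7) = 9/7


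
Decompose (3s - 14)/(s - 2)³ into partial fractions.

(3s - 14) = A(s - 2)² + B(s - 2) + C. At s = 2: C = 3·2 - 14 = -8. Coefficients: A = 0, B = 3
Result: 3/(s - 2)² - 8/(s - 2)³


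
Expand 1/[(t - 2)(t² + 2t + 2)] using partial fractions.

Cover-up at t = 2: P = 1/(2² + 2·2 + 2) = 1/10. Then Q = -P = -1/10, R = -P·(2 + 2) = -2/5
Result: (1/10)/(t - 2) - ((1/10)t + 2/5)/(t² + 2t + 2)


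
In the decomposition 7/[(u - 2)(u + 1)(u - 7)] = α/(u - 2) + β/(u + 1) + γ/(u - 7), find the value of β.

Cover-up at u = -1: β = 7/[(-1 - 2)(-1 - 7)] = 7/[(-3)(-8)] = 7/24


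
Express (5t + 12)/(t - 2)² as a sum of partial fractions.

(5t + 12) = P(t - 2) + Q. At t = 2: Q = 5·2 + 12 = 22. Coeff of t: P = 5
Result: 5/(t - 2) + 22/(t - 2)²


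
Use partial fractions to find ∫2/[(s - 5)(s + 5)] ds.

Decompose: 2/[(s - 5)(s + 5)] = (1/5)/(s - 5) - (1/5)/(s + 5). Integrate each term: (1/5) ln|(s - 5)| - (1/5) ln|(s + 5)| + C


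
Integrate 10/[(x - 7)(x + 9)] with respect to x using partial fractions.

Decompose: 10/[(x - 7)(x + 9)] = (5/8)/(x - 7) - (5/8)/(x + 9). Integrate each term: (5/8) ln|(x - 7)| - (5/8) ln|(x + 9)| + C


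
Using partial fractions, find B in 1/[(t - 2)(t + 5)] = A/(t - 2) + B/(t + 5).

Cover-up at t = -5: B = 1/(-5 - 2) = -1/7


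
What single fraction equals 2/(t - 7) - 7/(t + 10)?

Common denominator (t - 7)(t + 10). Numerator: 2(t + 10) - 7(t - 7) = (2t + 20) - (7t - 49) = -5t + 69
Result: (-5t + 69)/[(t - 7)(t + 10)]


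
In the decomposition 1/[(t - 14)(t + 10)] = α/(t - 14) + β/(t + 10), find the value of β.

Cover-up at t = -10: β = 1/(-10 - 14) = -1/24


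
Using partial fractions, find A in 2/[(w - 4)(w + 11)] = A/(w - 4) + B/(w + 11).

Cover-up at w = 4: A = 2/(4 + 11) = 2/15
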